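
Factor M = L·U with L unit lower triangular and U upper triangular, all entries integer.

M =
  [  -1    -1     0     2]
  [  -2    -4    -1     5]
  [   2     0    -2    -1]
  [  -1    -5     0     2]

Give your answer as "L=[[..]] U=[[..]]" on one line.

  r1 -= 2·r0 → [0,-2,-1,1]
  r2 -= -2·r0 → [0,-2,-2,3]
  r3 -= 1·r0 → [0,-4,0,0]
  r2 -= 1·r1 → [0,0,-1,2]
  r3 -= 2·r1 → [0,0,2,-2]
  r3 -= -2·r2 → [0,0,0,2]

L=[[1,0,0,0],[2,1,0,0],[-2,1,1,0],[1,2,-2,1]] U=[[-1,-1,0,2],[0,-2,-1,1],[0,0,-1,2],[0,0,0,2]]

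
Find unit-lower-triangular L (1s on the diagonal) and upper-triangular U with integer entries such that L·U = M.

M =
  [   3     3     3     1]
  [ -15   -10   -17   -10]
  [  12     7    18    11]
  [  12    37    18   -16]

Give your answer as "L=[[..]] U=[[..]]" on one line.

L=[[1,0,0,0],[-5,1,0,0],[4,-1,1,0],[4,5,4,1]] U=[[3,3,3,1],[0,5,-2,-5],[0,0,4,2],[0,0,0,-3]]

  r1 -= -5·r0 → [0,5,-2,-5]
  r2 -= 4·r0 → [0,-5,6,7]
  r3 -= 4·r0 → [0,25,6,-20]
  r2 -= -1·r1 → [0,0,4,2]
  r3 -= 5·r1 → [0,0,16,5]
  r3 -= 4·r2 → [0,0,0,-3]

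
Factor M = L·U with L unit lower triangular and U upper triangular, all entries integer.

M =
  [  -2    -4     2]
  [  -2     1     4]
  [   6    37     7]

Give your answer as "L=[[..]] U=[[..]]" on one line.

  row1 -= 1·row0 → [0,5,2]
  row2 -= -3·row0 → [0,25,13]
  row2 -= 5·row1 → [0,0,3]

L=[[1,0,0],[1,1,0],[-3,5,1]] U=[[-2,-4,2],[0,5,2],[0,0,3]]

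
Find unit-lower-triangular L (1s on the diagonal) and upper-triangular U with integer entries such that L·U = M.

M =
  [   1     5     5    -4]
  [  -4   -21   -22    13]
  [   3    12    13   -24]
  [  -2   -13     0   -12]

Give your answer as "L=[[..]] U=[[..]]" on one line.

  row1 -= -4·row0 → [0,-1,-2,-3]
  row2 -= 3·row0 → [0,-3,-2,-12]
  row3 -= -2·row0 → [0,-3,10,-20]
  row2 -= 3·row1 → [0,0,4,-3]
  row3 -= 3·row1 → [0,0,16,-11]
  row3 -= 4·row2 → [0,0,0,1]

L=[[1,0,0,0],[-4,1,0,0],[3,3,1,0],[-2,3,4,1]] U=[[1,5,5,-4],[0,-1,-2,-3],[0,0,4,-3],[0,0,0,1]]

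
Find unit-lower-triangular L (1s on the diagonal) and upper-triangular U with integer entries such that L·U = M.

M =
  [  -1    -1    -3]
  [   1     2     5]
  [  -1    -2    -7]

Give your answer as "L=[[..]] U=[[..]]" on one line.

L=[[1,0,0],[-1,1,0],[1,-1,1]] U=[[-1,-1,-3],[0,1,2],[0,0,-2]]

  r1 -= -1·r0 → [0,1,2]
  r2 -= 1·r0 → [0,-1,-4]
  r2 -= -1·r1 → [0,0,-2]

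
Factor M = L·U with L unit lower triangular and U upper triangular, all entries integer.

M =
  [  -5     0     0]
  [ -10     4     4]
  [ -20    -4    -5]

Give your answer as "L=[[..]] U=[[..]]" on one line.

L=[[1,0,0],[2,1,0],[4,-1,1]] U=[[-5,0,0],[0,4,4],[0,0,-1]]

  r1 -= 2·r0 → [0,4,4]
  r2 -= 4·r0 → [0,-4,-5]
  r2 -= -1·r1 → [0,0,-1]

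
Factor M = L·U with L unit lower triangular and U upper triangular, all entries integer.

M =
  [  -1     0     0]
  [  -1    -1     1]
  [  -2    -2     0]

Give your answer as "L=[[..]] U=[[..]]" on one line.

  row1 -= 1·row0 → [0,-1,1]
  row2 -= 2·row0 → [0,-2,0]
  row2 -= 2·row1 → [0,0,-2]

L=[[1,0,0],[1,1,0],[2,2,1]] U=[[-1,0,0],[0,-1,1],[0,0,-2]]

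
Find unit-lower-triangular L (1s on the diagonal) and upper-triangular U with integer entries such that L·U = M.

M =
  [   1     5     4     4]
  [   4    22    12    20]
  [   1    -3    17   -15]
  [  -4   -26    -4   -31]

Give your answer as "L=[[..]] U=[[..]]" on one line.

  R1 -= 4·R0 → [0,2,-4,4]
  R2 -= 1·R0 → [0,-8,13,-19]
  R3 -= -4·R0 → [0,-6,12,-15]
  R2 -= -4·R1 → [0,0,-3,-3]
  R3 -= -3·R1 → [0,0,0,-3]
  R3 -= 0·R2 → [0,0,0,-3]

L=[[1,0,0,0],[4,1,0,0],[1,-4,1,0],[-4,-3,0,1]] U=[[1,5,4,4],[0,2,-4,4],[0,0,-3,-3],[0,0,0,-3]]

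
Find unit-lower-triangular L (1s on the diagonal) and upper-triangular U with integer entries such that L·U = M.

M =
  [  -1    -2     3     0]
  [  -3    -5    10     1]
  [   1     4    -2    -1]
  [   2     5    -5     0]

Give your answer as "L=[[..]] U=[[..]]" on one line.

L=[[1,0,0,0],[3,1,0,0],[-1,2,1,0],[-2,1,0,1]] U=[[-1,-2,3,0],[0,1,1,1],[0,0,-1,-3],[0,0,0,-1]]

  row1 -= 3·row0 → [0,1,1,1]
  row2 -= -1·row0 → [0,2,1,-1]
  row3 -= -2·row0 → [0,1,1,0]
  row2 -= 2·row1 → [0,0,-1,-3]
  row3 -= 1·row1 → [0,0,0,-1]
  row3 -= 0·row2 → [0,0,0,-1]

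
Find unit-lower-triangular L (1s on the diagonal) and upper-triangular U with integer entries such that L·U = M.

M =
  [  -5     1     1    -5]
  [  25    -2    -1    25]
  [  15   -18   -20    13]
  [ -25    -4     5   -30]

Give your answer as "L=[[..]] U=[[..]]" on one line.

  r1 -= -5·r0 → [0,3,4,0]
  r2 -= -3·r0 → [0,-15,-17,-2]
  r3 -= 5·r0 → [0,-9,0,-5]
  r2 -= -5·r1 → [0,0,3,-2]
  r3 -= -3·r1 → [0,0,12,-5]
  r3 -= 4·r2 → [0,0,0,3]

L=[[1,0,0,0],[-5,1,0,0],[-3,-5,1,0],[5,-3,4,1]] U=[[-5,1,1,-5],[0,3,4,0],[0,0,3,-2],[0,0,0,3]]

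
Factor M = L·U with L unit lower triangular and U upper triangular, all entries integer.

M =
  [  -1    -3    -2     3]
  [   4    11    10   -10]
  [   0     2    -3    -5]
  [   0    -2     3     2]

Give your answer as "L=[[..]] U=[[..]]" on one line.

  R1 -= -4·R0 → [0,-1,2,2]
  R2 -= 0·R0 → [0,2,-3,-5]
  R3 -= 0·R0 → [0,-2,3,2]
  R2 -= -2·R1 → [0,0,1,-1]
  R3 -= 2·R1 → [0,0,-1,-2]
  R3 -= -1·R2 → [0,0,0,-3]

L=[[1,0,0,0],[-4,1,0,0],[0,-2,1,0],[0,2,-1,1]] U=[[-1,-3,-2,3],[0,-1,2,2],[0,0,1,-1],[0,0,0,-3]]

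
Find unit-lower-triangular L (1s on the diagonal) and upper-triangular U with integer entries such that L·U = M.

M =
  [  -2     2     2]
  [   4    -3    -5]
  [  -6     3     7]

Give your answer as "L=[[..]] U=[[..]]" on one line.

L=[[1,0,0],[-2,1,0],[3,-3,1]] U=[[-2,2,2],[0,1,-1],[0,0,-2]]

  R1 -= -2·R0 → [0,1,-1]
  R2 -= 3·R0 → [0,-3,1]
  R2 -= -3·R1 → [0,0,-2]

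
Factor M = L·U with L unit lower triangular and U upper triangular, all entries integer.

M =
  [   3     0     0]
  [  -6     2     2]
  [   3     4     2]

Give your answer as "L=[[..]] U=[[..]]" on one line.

L=[[1,0,0],[-2,1,0],[1,2,1]] U=[[3,0,0],[0,2,2],[0,0,-2]]

  R1 -= -2·R0 → [0,2,2]
  R2 -= 1·R0 → [0,4,2]
  R2 -= 2·R1 → [0,0,-2]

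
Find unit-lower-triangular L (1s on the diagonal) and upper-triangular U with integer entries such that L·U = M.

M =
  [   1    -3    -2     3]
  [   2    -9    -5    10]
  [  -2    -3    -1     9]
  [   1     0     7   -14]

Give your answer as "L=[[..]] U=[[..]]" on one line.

  r1 -= 2·r0 → [0,-3,-1,4]
  r2 -= -2·r0 → [0,-9,-5,15]
  r3 -= 1·r0 → [0,3,9,-17]
  r2 -= 3·r1 → [0,0,-2,3]
  r3 -= -1·r1 → [0,0,8,-13]
  r3 -= -4·r2 → [0,0,0,-1]

L=[[1,0,0,0],[2,1,0,0],[-2,3,1,0],[1,-1,-4,1]] U=[[1,-3,-2,3],[0,-3,-1,4],[0,0,-2,3],[0,0,0,-1]]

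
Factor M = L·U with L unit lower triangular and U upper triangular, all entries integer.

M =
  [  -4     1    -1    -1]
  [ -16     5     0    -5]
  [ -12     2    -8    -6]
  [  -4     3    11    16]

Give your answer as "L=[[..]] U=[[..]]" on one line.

  r1 -= 4·r0 → [0,1,4,-1]
  r2 -= 3·r0 → [0,-1,-5,-3]
  r3 -= 1·r0 → [0,2,12,17]
  r2 -= -1·r1 → [0,0,-1,-4]
  r3 -= 2·r1 → [0,0,4,19]
  r3 -= -4·r2 → [0,0,0,3]

L=[[1,0,0,0],[4,1,0,0],[3,-1,1,0],[1,2,-4,1]] U=[[-4,1,-1,-1],[0,1,4,-1],[0,0,-1,-4],[0,0,0,3]]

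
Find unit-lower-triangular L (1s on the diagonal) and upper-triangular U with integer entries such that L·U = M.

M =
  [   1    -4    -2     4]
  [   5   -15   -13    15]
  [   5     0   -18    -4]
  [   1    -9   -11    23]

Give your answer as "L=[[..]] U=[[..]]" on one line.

L=[[1,0,0,0],[5,1,0,0],[5,4,1,0],[1,-1,-3,1]] U=[[1,-4,-2,4],[0,5,-3,-5],[0,0,4,-4],[0,0,0,2]]

  r1 -= 5·r0 → [0,5,-3,-5]
  r2 -= 5·r0 → [0,20,-8,-24]
  r3 -= 1·r0 → [0,-5,-9,19]
  r2 -= 4·r1 → [0,0,4,-4]
  r3 -= -1·r1 → [0,0,-12,14]
  r3 -= -3·r2 → [0,0,0,2]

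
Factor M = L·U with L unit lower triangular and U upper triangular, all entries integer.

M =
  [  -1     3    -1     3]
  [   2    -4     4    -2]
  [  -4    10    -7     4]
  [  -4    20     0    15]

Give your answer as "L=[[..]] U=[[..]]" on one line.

L=[[1,0,0,0],[-2,1,0,0],[4,-1,1,0],[4,4,4,1]] U=[[-1,3,-1,3],[0,2,2,4],[0,0,-1,-4],[0,0,0,3]]

  R1 -= -2·R0 → [0,2,2,4]
  R2 -= 4·R0 → [0,-2,-3,-8]
  R3 -= 4·R0 → [0,8,4,3]
  R2 -= -1·R1 → [0,0,-1,-4]
  R3 -= 4·R1 → [0,0,-4,-13]
  R3 -= 4·R2 → [0,0,0,3]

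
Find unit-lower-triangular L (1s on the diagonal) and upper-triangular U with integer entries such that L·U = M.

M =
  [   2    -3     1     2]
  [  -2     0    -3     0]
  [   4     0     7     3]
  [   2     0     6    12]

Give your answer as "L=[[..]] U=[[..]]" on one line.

  r1 -= -1·r0 → [0,-3,-2,2]
  r2 -= 2·r0 → [0,6,5,-1]
  r3 -= 1·r0 → [0,3,5,10]
  r2 -= -2·r1 → [0,0,1,3]
  r3 -= -1·r1 → [0,0,3,12]
  r3 -= 3·r2 → [0,0,0,3]

L=[[1,0,0,0],[-1,1,0,0],[2,-2,1,0],[1,-1,3,1]] U=[[2,-3,1,2],[0,-3,-2,2],[0,0,1,3],[0,0,0,3]]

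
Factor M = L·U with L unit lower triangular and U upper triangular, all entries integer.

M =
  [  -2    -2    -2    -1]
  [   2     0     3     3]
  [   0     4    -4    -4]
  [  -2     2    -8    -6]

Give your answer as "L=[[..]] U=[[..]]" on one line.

  R1 -= -1·R0 → [0,-2,1,2]
  R2 -= 0·R0 → [0,4,-4,-4]
  R3 -= 1·R0 → [0,4,-6,-5]
  R2 -= -2·R1 → [0,0,-2,0]
  R3 -= -2·R1 → [0,0,-4,-1]
  R3 -= 2·R2 → [0,0,0,-1]

L=[[1,0,0,0],[-1,1,0,0],[0,-2,1,0],[1,-2,2,1]] U=[[-2,-2,-2,-1],[0,-2,1,2],[0,0,-2,0],[0,0,0,-1]]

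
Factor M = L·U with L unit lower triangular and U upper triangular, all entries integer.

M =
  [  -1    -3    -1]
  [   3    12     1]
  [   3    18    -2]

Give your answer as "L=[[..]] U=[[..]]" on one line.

  r1 -= -3·r0 → [0,3,-2]
  r2 -= -3·r0 → [0,9,-5]
  r2 -= 3·r1 → [0,0,1]

L=[[1,0,0],[-3,1,0],[-3,3,1]] U=[[-1,-3,-1],[0,3,-2],[0,0,1]]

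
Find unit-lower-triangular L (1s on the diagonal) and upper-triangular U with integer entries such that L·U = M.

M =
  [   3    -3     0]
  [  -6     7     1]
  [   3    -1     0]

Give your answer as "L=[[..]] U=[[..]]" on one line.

  r1 -= -2·r0 → [0,1,1]
  r2 -= 1·r0 → [0,2,0]
  r2 -= 2·r1 → [0,0,-2]

L=[[1,0,0],[-2,1,0],[1,2,1]] U=[[3,-3,0],[0,1,1],[0,0,-2]]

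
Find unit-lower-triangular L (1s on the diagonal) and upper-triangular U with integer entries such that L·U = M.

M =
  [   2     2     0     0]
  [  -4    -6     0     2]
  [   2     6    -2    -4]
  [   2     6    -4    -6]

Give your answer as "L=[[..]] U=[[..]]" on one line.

  R1 -= -2·R0 → [0,-2,0,2]
  R2 -= 1·R0 → [0,4,-2,-4]
  R3 -= 1·R0 → [0,4,-4,-6]
  R2 -= -2·R1 → [0,0,-2,0]
  R3 -= -2·R1 → [0,0,-4,-2]
  R3 -= 2·R2 → [0,0,0,-2]

L=[[1,0,0,0],[-2,1,0,0],[1,-2,1,0],[1,-2,2,1]] U=[[2,2,0,0],[0,-2,0,2],[0,0,-2,0],[0,0,0,-2]]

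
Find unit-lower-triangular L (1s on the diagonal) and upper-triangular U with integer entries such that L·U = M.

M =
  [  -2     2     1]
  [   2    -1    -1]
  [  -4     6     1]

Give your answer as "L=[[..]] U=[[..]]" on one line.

L=[[1,0,0],[-1,1,0],[2,2,1]] U=[[-2,2,1],[0,1,0],[0,0,-1]]

  r1 -= -1·r0 → [0,1,0]
  r2 -= 2·r0 → [0,2,-1]
  r2 -= 2·r1 → [0,0,-1]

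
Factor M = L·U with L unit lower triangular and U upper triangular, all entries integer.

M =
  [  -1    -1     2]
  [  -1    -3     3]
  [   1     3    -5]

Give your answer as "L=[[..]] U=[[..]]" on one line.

L=[[1,0,0],[1,1,0],[-1,-1,1]] U=[[-1,-1,2],[0,-2,1],[0,0,-2]]

  R1 -= 1·R0 → [0,-2,1]
  R2 -= -1·R0 → [0,2,-3]
  R2 -= -1·R1 → [0,0,-2]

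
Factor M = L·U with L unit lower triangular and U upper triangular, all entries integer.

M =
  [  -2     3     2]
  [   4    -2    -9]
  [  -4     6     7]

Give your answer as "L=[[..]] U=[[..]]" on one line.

L=[[1,0,0],[-2,1,0],[2,0,1]] U=[[-2,3,2],[0,4,-5],[0,0,3]]

  R1 -= -2·R0 → [0,4,-5]
  R2 -= 2·R0 → [0,0,3]
  R2 -= 0·R1 → [0,0,3]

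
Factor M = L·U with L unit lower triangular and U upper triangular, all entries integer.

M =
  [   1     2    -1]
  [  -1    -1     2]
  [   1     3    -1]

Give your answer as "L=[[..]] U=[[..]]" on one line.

L=[[1,0,0],[-1,1,0],[1,1,1]] U=[[1,2,-1],[0,1,1],[0,0,-1]]

  R1 -= -1·R0 → [0,1,1]
  R2 -= 1·R0 → [0,1,0]
  R2 -= 1·R1 → [0,0,-1]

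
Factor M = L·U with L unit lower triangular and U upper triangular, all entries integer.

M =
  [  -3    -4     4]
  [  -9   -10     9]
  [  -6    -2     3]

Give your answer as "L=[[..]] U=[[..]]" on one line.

  r1 -= 3·r0 → [0,2,-3]
  r2 -= 2·r0 → [0,6,-5]
  r2 -= 3·r1 → [0,0,4]

L=[[1,0,0],[3,1,0],[2,3,1]] U=[[-3,-4,4],[0,2,-3],[0,0,4]]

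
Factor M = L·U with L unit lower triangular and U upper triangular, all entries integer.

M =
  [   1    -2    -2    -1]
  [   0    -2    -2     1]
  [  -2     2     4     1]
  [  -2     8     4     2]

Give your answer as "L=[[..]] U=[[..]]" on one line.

  R1 -= 0·R0 → [0,-2,-2,1]
  R2 -= -2·R0 → [0,-2,0,-1]
  R3 -= -2·R0 → [0,4,0,0]
  R2 -= 1·R1 → [0,0,2,-2]
  R3 -= -2·R1 → [0,0,-4,2]
  R3 -= -2·R2 → [0,0,0,-2]

L=[[1,0,0,0],[0,1,0,0],[-2,1,1,0],[-2,-2,-2,1]] U=[[1,-2,-2,-1],[0,-2,-2,1],[0,0,2,-2],[0,0,0,-2]]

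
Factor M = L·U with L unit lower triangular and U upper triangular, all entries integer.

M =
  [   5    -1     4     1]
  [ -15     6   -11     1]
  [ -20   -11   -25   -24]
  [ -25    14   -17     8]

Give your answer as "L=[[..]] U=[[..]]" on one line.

L=[[1,0,0,0],[-3,1,0,0],[-4,-5,1,0],[-5,3,0,1]] U=[[5,-1,4,1],[0,3,1,4],[0,0,-4,0],[0,0,0,1]]

  r1 -= -3·r0 → [0,3,1,4]
  r2 -= -4·r0 → [0,-15,-9,-20]
  r3 -= -5·r0 → [0,9,3,13]
  r2 -= -5·r1 → [0,0,-4,0]
  r3 -= 3·r1 → [0,0,0,1]
  r3 -= 0·r2 → [0,0,0,1]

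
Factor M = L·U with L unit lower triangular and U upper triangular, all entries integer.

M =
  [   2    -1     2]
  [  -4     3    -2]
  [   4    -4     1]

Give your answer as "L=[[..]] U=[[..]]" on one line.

  R1 -= -2·R0 → [0,1,2]
  R2 -= 2·R0 → [0,-2,-3]
  R2 -= -2·R1 → [0,0,1]

L=[[1,0,0],[-2,1,0],[2,-2,1]] U=[[2,-1,2],[0,1,2],[0,0,1]]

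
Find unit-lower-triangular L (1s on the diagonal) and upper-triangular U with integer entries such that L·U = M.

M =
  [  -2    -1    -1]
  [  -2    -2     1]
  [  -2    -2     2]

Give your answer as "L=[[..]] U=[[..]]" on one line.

  R1 -= 1·R0 → [0,-1,2]
  R2 -= 1·R0 → [0,-1,3]
  R2 -= 1·R1 → [0,0,1]

L=[[1,0,0],[1,1,0],[1,1,1]] U=[[-2,-1,-1],[0,-1,2],[0,0,1]]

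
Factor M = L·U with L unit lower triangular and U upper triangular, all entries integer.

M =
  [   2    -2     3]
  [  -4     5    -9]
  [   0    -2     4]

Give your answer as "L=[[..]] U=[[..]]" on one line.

L=[[1,0,0],[-2,1,0],[0,-2,1]] U=[[2,-2,3],[0,1,-3],[0,0,-2]]

  r1 -= -2·r0 → [0,1,-3]
  r2 -= 0·r0 → [0,-2,4]
  r2 -= -2·r1 → [0,0,-2]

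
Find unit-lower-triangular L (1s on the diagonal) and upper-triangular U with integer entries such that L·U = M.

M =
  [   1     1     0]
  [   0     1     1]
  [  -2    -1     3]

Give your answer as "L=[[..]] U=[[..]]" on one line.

  r1 -= 0·r0 → [0,1,1]
  r2 -= -2·r0 → [0,1,3]
  r2 -= 1·r1 → [0,0,2]

L=[[1,0,0],[0,1,0],[-2,1,1]] U=[[1,1,0],[0,1,1],[0,0,2]]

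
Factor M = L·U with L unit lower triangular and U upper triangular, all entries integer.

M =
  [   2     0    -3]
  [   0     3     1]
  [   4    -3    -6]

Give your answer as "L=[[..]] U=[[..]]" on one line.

  r1 -= 0·r0 → [0,3,1]
  r2 -= 2·r0 → [0,-3,0]
  r2 -= -1·r1 → [0,0,1]

L=[[1,0,0],[0,1,0],[2,-1,1]] U=[[2,0,-3],[0,3,1],[0,0,1]]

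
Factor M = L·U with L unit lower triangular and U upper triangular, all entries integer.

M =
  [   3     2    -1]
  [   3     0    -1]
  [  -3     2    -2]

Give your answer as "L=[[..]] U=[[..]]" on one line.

L=[[1,0,0],[1,1,0],[-1,-2,1]] U=[[3,2,-1],[0,-2,0],[0,0,-3]]

  R1 -= 1·R0 → [0,-2,0]
  R2 -= -1·R0 → [0,4,-3]
  R2 -= -2·R1 → [0,0,-3]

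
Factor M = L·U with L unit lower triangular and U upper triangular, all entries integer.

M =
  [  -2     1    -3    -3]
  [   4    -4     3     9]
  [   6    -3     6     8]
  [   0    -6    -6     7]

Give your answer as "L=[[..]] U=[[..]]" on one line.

L=[[1,0,0,0],[-2,1,0,0],[-3,0,1,0],[0,3,-1,1]] U=[[-2,1,-3,-3],[0,-2,-3,3],[0,0,-3,-1],[0,0,0,-3]]

  row1 -= -2·row0 → [0,-2,-3,3]
  row2 -= -3·row0 → [0,0,-3,-1]
  row3 -= 0·row0 → [0,-6,-6,7]
  row2 -= 0·row1 → [0,0,-3,-1]
  row3 -= 3·row1 → [0,0,3,-2]
  row3 -= -1·row2 → [0,0,0,-3]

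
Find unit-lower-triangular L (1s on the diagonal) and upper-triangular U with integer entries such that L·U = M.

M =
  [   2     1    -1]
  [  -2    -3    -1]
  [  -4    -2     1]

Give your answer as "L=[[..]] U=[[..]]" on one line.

L=[[1,0,0],[-1,1,0],[-2,0,1]] U=[[2,1,-1],[0,-2,-2],[0,0,-1]]

  row1 -= -1·row0 → [0,-2,-2]
  row2 -= -2·row0 → [0,0,-1]
  row2 -= 0·row1 → [0,0,-1]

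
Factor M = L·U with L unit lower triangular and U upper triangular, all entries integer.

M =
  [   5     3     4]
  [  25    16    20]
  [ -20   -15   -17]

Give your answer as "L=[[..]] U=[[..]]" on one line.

L=[[1,0,0],[5,1,0],[-4,-3,1]] U=[[5,3,4],[0,1,0],[0,0,-1]]

  r1 -= 5·r0 → [0,1,0]
  r2 -= -4·r0 → [0,-3,-1]
  r2 -= -3·r1 → [0,0,-1]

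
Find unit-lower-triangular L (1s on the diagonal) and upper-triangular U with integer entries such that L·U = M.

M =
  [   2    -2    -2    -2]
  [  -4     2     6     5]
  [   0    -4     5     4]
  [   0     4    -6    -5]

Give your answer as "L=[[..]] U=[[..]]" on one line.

  row1 -= -2·row0 → [0,-2,2,1]
  row2 -= 0·row0 → [0,-4,5,4]
  row3 -= 0·row0 → [0,4,-6,-5]
  row2 -= 2·row1 → [0,0,1,2]
  row3 -= -2·row1 → [0,0,-2,-3]
  row3 -= -2·row2 → [0,0,0,1]

L=[[1,0,0,0],[-2,1,0,0],[0,2,1,0],[0,-2,-2,1]] U=[[2,-2,-2,-2],[0,-2,2,1],[0,0,1,2],[0,0,0,1]]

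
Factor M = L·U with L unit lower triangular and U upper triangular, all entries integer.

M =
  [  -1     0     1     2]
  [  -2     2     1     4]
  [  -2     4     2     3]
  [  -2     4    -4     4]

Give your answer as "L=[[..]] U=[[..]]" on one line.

L=[[1,0,0,0],[2,1,0,0],[2,2,1,0],[2,2,-2,1]] U=[[-1,0,1,2],[0,2,-1,0],[0,0,2,-1],[0,0,0,-2]]

  R1 -= 2·R0 → [0,2,-1,0]
  R2 -= 2·R0 → [0,4,0,-1]
  R3 -= 2·R0 → [0,4,-6,0]
  R2 -= 2·R1 → [0,0,2,-1]
  R3 -= 2·R1 → [0,0,-4,0]
  R3 -= -2·R2 → [0,0,0,-2]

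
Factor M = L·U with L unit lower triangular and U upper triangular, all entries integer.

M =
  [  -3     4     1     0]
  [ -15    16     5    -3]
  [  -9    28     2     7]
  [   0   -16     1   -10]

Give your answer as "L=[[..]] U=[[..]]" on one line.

L=[[1,0,0,0],[5,1,0,0],[3,-4,1,0],[0,4,-1,1]] U=[[-3,4,1,0],[0,-4,0,-3],[0,0,-1,-5],[0,0,0,-3]]

  r1 -= 5·r0 → [0,-4,0,-3]
  r2 -= 3·r0 → [0,16,-1,7]
  r3 -= 0·r0 → [0,-16,1,-10]
  r2 -= -4·r1 → [0,0,-1,-5]
  r3 -= 4·r1 → [0,0,1,2]
  r3 -= -1·r2 → [0,0,0,-3]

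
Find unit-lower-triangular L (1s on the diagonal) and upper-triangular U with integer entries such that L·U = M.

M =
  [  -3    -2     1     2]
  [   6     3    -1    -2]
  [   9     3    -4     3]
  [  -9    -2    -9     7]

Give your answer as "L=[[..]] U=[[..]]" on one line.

L=[[1,0,0,0],[-2,1,0,0],[-3,3,1,0],[3,-4,2,1]] U=[[-3,-2,1,2],[0,-1,1,2],[0,0,-4,3],[0,0,0,3]]

  row1 -= -2·row0 → [0,-1,1,2]
  row2 -= -3·row0 → [0,-3,-1,9]
  row3 -= 3·row0 → [0,4,-12,1]
  row2 -= 3·row1 → [0,0,-4,3]
  row3 -= -4·row1 → [0,0,-8,9]
  row3 -= 2·row2 → [0,0,0,3]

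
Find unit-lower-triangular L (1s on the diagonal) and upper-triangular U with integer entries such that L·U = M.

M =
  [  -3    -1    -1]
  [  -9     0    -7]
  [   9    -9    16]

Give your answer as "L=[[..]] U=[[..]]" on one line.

L=[[1,0,0],[3,1,0],[-3,-4,1]] U=[[-3,-1,-1],[0,3,-4],[0,0,-3]]

  r1 -= 3·r0 → [0,3,-4]
  r2 -= -3·r0 → [0,-12,13]
  r2 -= -4·r1 → [0,0,-3]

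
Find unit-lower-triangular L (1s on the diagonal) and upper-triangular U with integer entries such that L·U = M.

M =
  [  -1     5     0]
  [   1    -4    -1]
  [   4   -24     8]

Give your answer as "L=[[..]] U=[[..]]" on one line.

L=[[1,0,0],[-1,1,0],[-4,-4,1]] U=[[-1,5,0],[0,1,-1],[0,0,4]]

  R1 -= -1·R0 → [0,1,-1]
  R2 -= -4·R0 → [0,-4,8]
  R2 -= -4·R1 → [0,0,4]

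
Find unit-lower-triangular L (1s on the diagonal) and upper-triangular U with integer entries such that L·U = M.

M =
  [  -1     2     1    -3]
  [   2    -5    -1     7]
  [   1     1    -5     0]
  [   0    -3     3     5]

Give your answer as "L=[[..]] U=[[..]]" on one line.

  row1 -= -2·row0 → [0,-1,1,1]
  row2 -= -1·row0 → [0,3,-4,-3]
  row3 -= 0·row0 → [0,-3,3,5]
  row2 -= -3·row1 → [0,0,-1,0]
  row3 -= 3·row1 → [0,0,0,2]
  row3 -= 0·row2 → [0,0,0,2]

L=[[1,0,0,0],[-2,1,0,0],[-1,-3,1,0],[0,3,0,1]] U=[[-1,2,1,-3],[0,-1,1,1],[0,0,-1,0],[0,0,0,2]]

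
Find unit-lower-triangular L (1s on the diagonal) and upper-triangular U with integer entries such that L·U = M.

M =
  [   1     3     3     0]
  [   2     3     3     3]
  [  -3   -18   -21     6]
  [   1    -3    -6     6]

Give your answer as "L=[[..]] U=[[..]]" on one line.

  r1 -= 2·r0 → [0,-3,-3,3]
  r2 -= -3·r0 → [0,-9,-12,6]
  r3 -= 1·r0 → [0,-6,-9,6]
  r2 -= 3·r1 → [0,0,-3,-3]
  r3 -= 2·r1 → [0,0,-3,0]
  r3 -= 1·r2 → [0,0,0,3]

L=[[1,0,0,0],[2,1,0,0],[-3,3,1,0],[1,2,1,1]] U=[[1,3,3,0],[0,-3,-3,3],[0,0,-3,-3],[0,0,0,3]]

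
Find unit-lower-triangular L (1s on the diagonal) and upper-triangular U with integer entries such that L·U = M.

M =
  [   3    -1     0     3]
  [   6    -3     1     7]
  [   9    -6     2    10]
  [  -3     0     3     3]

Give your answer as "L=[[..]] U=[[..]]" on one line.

  r1 -= 2·r0 → [0,-1,1,1]
  r2 -= 3·r0 → [0,-3,2,1]
  r3 -= -1·r0 → [0,-1,3,6]
  r2 -= 3·r1 → [0,0,-1,-2]
  r3 -= 1·r1 → [0,0,2,5]
  r3 -= -2·r2 → [0,0,0,1]

L=[[1,0,0,0],[2,1,0,0],[3,3,1,0],[-1,1,-2,1]] U=[[3,-1,0,3],[0,-1,1,1],[0,0,-1,-2],[0,0,0,1]]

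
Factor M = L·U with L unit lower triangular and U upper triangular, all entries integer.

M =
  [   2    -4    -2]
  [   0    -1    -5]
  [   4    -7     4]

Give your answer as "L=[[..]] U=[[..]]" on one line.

  r1 -= 0·r0 → [0,-1,-5]
  r2 -= 2·r0 → [0,1,8]
  r2 -= -1·r1 → [0,0,3]

L=[[1,0,0],[0,1,0],[2,-1,1]] U=[[2,-4,-2],[0,-1,-5],[0,0,3]]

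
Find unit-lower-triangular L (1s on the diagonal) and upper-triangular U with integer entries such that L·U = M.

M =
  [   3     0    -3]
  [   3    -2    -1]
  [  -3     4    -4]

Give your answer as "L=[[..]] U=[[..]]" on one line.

L=[[1,0,0],[1,1,0],[-1,-2,1]] U=[[3,0,-3],[0,-2,2],[0,0,-3]]

  R1 -= 1·R0 → [0,-2,2]
  R2 -= -1·R0 → [0,4,-7]
  R2 -= -2·R1 → [0,0,-3]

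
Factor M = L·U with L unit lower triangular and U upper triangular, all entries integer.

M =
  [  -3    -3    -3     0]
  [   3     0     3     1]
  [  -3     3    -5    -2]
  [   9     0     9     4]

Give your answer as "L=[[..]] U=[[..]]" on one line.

L=[[1,0,0,0],[-1,1,0,0],[1,-2,1,0],[-3,3,0,1]] U=[[-3,-3,-3,0],[0,-3,0,1],[0,0,-2,0],[0,0,0,1]]

  r1 -= -1·r0 → [0,-3,0,1]
  r2 -= 1·r0 → [0,6,-2,-2]
  r3 -= -3·r0 → [0,-9,0,4]
  r2 -= -2·r1 → [0,0,-2,0]
  r3 -= 3·r1 → [0,0,0,1]
  r3 -= 0·r2 → [0,0,0,1]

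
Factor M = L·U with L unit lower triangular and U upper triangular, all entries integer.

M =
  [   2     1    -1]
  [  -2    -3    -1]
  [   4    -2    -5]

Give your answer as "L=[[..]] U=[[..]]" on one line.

L=[[1,0,0],[-1,1,0],[2,2,1]] U=[[2,1,-1],[0,-2,-2],[0,0,1]]

  R1 -= -1·R0 → [0,-2,-2]
  R2 -= 2·R0 → [0,-4,-3]
  R2 -= 2·R1 → [0,0,1]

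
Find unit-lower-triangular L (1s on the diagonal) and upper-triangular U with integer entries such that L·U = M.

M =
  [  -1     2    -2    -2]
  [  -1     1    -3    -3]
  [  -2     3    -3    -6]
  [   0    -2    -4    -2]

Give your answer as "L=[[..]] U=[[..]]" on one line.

  R1 -= 1·R0 → [0,-1,-1,-1]
  R2 -= 2·R0 → [0,-1,1,-2]
  R3 -= 0·R0 → [0,-2,-4,-2]
  R2 -= 1·R1 → [0,0,2,-1]
  R3 -= 2·R1 → [0,0,-2,0]
  R3 -= -1·R2 → [0,0,0,-1]

L=[[1,0,0,0],[1,1,0,0],[2,1,1,0],[0,2,-1,1]] U=[[-1,2,-2,-2],[0,-1,-1,-1],[0,0,2,-1],[0,0,0,-1]]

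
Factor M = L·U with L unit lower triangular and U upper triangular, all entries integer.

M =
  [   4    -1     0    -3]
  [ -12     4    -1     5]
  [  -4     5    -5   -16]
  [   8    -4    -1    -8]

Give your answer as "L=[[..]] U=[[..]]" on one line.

  row1 -= -3·row0 → [0,1,-1,-4]
  row2 -= -1·row0 → [0,4,-5,-19]
  row3 -= 2·row0 → [0,-2,-1,-2]
  row2 -= 4·row1 → [0,0,-1,-3]
  row3 -= -2·row1 → [0,0,-3,-10]
  row3 -= 3·row2 → [0,0,0,-1]

L=[[1,0,0,0],[-3,1,0,0],[-1,4,1,0],[2,-2,3,1]] U=[[4,-1,0,-3],[0,1,-1,-4],[0,0,-1,-3],[0,0,0,-1]]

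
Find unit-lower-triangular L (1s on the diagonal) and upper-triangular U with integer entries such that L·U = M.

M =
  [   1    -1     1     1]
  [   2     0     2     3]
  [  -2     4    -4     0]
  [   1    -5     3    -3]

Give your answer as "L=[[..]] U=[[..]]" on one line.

  row1 -= 2·row0 → [0,2,0,1]
  row2 -= -2·row0 → [0,2,-2,2]
  row3 -= 1·row0 → [0,-4,2,-4]
  row2 -= 1·row1 → [0,0,-2,1]
  row3 -= -2·row1 → [0,0,2,-2]
  row3 -= -1·row2 → [0,0,0,-1]

L=[[1,0,0,0],[2,1,0,0],[-2,1,1,0],[1,-2,-1,1]] U=[[1,-1,1,1],[0,2,0,1],[0,0,-2,1],[0,0,0,-1]]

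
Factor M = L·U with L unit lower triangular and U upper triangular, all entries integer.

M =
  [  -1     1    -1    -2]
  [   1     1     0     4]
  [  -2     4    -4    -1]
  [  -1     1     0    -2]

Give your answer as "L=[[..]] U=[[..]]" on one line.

L=[[1,0,0,0],[-1,1,0,0],[2,1,1,0],[1,0,-1,1]] U=[[-1,1,-1,-2],[0,2,-1,2],[0,0,-1,1],[0,0,0,1]]

  R1 -= -1·R0 → [0,2,-1,2]
  R2 -= 2·R0 → [0,2,-2,3]
  R3 -= 1·R0 → [0,0,1,0]
  R2 -= 1·R1 → [0,0,-1,1]
  R3 -= 0·R1 → [0,0,1,0]
  R3 -= -1·R2 → [0,0,0,1]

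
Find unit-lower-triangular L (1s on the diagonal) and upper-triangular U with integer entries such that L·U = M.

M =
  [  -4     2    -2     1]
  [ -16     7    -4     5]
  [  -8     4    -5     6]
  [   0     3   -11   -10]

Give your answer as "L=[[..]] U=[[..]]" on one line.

L=[[1,0,0,0],[4,1,0,0],[2,0,1,0],[0,-3,-1,1]] U=[[-4,2,-2,1],[0,-1,4,1],[0,0,-1,4],[0,0,0,-3]]

  r1 -= 4·r0 → [0,-1,4,1]
  r2 -= 2·r0 → [0,0,-1,4]
  r3 -= 0·r0 → [0,3,-11,-10]
  r2 -= 0·r1 → [0,0,-1,4]
  r3 -= -3·r1 → [0,0,1,-7]
  r3 -= -1·r2 → [0,0,0,-3]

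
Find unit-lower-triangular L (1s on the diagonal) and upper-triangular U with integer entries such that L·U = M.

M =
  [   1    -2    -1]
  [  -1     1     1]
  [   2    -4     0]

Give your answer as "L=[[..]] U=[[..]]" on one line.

L=[[1,0,0],[-1,1,0],[2,0,1]] U=[[1,-2,-1],[0,-1,0],[0,0,2]]

  R1 -= -1·R0 → [0,-1,0]
  R2 -= 2·R0 → [0,0,2]
  R2 -= 0·R1 → [0,0,2]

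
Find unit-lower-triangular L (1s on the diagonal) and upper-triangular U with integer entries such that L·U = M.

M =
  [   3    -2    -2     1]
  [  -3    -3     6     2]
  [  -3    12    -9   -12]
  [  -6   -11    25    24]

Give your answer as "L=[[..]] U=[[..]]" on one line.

L=[[1,0,0,0],[-1,1,0,0],[-1,-2,1,0],[-2,3,-3,1]] U=[[3,-2,-2,1],[0,-5,4,3],[0,0,-3,-5],[0,0,0,2]]

  r1 -= -1·r0 → [0,-5,4,3]
  r2 -= -1·r0 → [0,10,-11,-11]
  r3 -= -2·r0 → [0,-15,21,26]
  r2 -= -2·r1 → [0,0,-3,-5]
  r3 -= 3·r1 → [0,0,9,17]
  r3 -= -3·r2 → [0,0,0,2]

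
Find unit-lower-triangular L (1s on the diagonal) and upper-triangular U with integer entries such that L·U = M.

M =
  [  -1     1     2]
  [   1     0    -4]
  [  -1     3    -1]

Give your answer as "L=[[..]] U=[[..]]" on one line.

  r1 -= -1·r0 → [0,1,-2]
  r2 -= 1·r0 → [0,2,-3]
  r2 -= 2·r1 → [0,0,1]

L=[[1,0,0],[-1,1,0],[1,2,1]] U=[[-1,1,2],[0,1,-2],[0,0,1]]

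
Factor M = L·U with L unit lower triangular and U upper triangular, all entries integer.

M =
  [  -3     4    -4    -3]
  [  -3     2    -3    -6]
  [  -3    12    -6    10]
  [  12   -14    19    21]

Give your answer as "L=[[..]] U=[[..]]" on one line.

L=[[1,0,0,0],[1,1,0,0],[1,-4,1,0],[-4,-1,2,1]] U=[[-3,4,-4,-3],[0,-2,1,-3],[0,0,2,1],[0,0,0,4]]

  R1 -= 1·R0 → [0,-2,1,-3]
  R2 -= 1·R0 → [0,8,-2,13]
  R3 -= -4·R0 → [0,2,3,9]
  R2 -= -4·R1 → [0,0,2,1]
  R3 -= -1·R1 → [0,0,4,6]
  R3 -= 2·R2 → [0,0,0,4]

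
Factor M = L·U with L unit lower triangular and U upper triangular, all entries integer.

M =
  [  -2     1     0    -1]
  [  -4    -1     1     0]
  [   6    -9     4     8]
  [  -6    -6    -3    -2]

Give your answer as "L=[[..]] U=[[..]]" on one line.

L=[[1,0,0,0],[2,1,0,0],[-3,2,1,0],[3,3,-3,1]] U=[[-2,1,0,-1],[0,-3,1,2],[0,0,2,1],[0,0,0,-2]]

  R1 -= 2·R0 → [0,-3,1,2]
  R2 -= -3·R0 → [0,-6,4,5]
  R3 -= 3·R0 → [0,-9,-3,1]
  R2 -= 2·R1 → [0,0,2,1]
  R3 -= 3·R1 → [0,0,-6,-5]
  R3 -= -3·R2 → [0,0,0,-2]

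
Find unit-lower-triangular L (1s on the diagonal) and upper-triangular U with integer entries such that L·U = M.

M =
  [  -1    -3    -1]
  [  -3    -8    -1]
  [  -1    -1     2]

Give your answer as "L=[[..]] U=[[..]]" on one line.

L=[[1,0,0],[3,1,0],[1,2,1]] U=[[-1,-3,-1],[0,1,2],[0,0,-1]]

  R1 -= 3·R0 → [0,1,2]
  R2 -= 1·R0 → [0,2,3]
  R2 -= 2·R1 → [0,0,-1]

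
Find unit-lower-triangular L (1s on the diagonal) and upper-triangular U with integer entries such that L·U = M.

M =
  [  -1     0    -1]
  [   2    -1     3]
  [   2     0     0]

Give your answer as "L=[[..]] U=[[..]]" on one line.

  R1 -= -2·R0 → [0,-1,1]
  R2 -= -2·R0 → [0,0,-2]
  R2 -= 0·R1 → [0,0,-2]

L=[[1,0,0],[-2,1,0],[-2,0,1]] U=[[-1,0,-1],[0,-1,1],[0,0,-2]]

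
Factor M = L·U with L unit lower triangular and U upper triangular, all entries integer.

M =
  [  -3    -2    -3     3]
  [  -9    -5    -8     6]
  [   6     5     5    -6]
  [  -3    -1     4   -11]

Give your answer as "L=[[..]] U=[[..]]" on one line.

L=[[1,0,0,0],[3,1,0,0],[-2,1,1,0],[1,1,-3,1]] U=[[-3,-2,-3,3],[0,1,1,-3],[0,0,-2,3],[0,0,0,-2]]

  R1 -= 3·R0 → [0,1,1,-3]
  R2 -= -2·R0 → [0,1,-1,0]
  R3 -= 1·R0 → [0,1,7,-14]
  R2 -= 1·R1 → [0,0,-2,3]
  R3 -= 1·R1 → [0,0,6,-11]
  R3 -= -3·R2 → [0,0,0,-2]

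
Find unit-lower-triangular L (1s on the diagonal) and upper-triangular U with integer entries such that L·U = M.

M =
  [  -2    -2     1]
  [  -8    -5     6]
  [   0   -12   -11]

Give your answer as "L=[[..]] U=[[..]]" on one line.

L=[[1,0,0],[4,1,0],[0,-4,1]] U=[[-2,-2,1],[0,3,2],[0,0,-3]]

  R1 -= 4·R0 → [0,3,2]
  R2 -= 0·R0 → [0,-12,-11]
  R2 -= -4·R1 → [0,0,-3]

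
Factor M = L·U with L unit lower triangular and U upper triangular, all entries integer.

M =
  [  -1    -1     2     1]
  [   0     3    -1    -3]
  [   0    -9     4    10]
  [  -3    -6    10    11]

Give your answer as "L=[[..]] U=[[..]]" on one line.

  r1 -= 0·r0 → [0,3,-1,-3]
  r2 -= 0·r0 → [0,-9,4,10]
  r3 -= 3·r0 → [0,-3,4,8]
  r2 -= -3·r1 → [0,0,1,1]
  r3 -= -1·r1 → [0,0,3,5]
  r3 -= 3·r2 → [0,0,0,2]

L=[[1,0,0,0],[0,1,0,0],[0,-3,1,0],[3,-1,3,1]] U=[[-1,-1,2,1],[0,3,-1,-3],[0,0,1,1],[0,0,0,2]]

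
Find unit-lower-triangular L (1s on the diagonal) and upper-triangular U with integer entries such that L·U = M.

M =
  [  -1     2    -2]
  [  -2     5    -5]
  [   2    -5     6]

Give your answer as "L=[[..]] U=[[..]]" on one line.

  row1 -= 2·row0 → [0,1,-1]
  row2 -= -2·row0 → [0,-1,2]
  row2 -= -1·row1 → [0,0,1]

L=[[1,0,0],[2,1,0],[-2,-1,1]] U=[[-1,2,-2],[0,1,-1],[0,0,1]]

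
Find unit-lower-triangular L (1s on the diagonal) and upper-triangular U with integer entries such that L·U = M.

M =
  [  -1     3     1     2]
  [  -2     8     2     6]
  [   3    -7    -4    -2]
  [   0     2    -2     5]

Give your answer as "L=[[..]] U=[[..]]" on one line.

L=[[1,0,0,0],[2,1,0,0],[-3,1,1,0],[0,1,2,1]] U=[[-1,3,1,2],[0,2,0,2],[0,0,-1,2],[0,0,0,-1]]

  row1 -= 2·row0 → [0,2,0,2]
  row2 -= -3·row0 → [0,2,-1,4]
  row3 -= 0·row0 → [0,2,-2,5]
  row2 -= 1·row1 → [0,0,-1,2]
  row3 -= 1·row1 → [0,0,-2,3]
  row3 -= 2·row2 → [0,0,0,-1]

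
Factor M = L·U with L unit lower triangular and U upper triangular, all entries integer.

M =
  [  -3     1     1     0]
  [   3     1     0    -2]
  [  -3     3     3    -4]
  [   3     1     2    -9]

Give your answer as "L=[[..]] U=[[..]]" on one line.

L=[[1,0,0,0],[-1,1,0,0],[1,1,1,0],[-1,1,2,1]] U=[[-3,1,1,0],[0,2,1,-2],[0,0,1,-2],[0,0,0,-3]]

  R1 -= -1·R0 → [0,2,1,-2]
  R2 -= 1·R0 → [0,2,2,-4]
  R3 -= -1·R0 → [0,2,3,-9]
  R2 -= 1·R1 → [0,0,1,-2]
  R3 -= 1·R1 → [0,0,2,-7]
  R3 -= 2·R2 → [0,0,0,-3]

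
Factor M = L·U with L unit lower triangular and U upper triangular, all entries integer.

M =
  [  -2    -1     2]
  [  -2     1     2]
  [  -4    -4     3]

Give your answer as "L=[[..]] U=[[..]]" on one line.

  row1 -= 1·row0 → [0,2,0]
  row2 -= 2·row0 → [0,-2,-1]
  row2 -= -1·row1 → [0,0,-1]

L=[[1,0,0],[1,1,0],[2,-1,1]] U=[[-2,-1,2],[0,2,0],[0,0,-1]]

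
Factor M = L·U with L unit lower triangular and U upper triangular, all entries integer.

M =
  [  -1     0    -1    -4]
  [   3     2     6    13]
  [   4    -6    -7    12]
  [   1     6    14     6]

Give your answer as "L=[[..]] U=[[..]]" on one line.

L=[[1,0,0,0],[-3,1,0,0],[-4,-3,1,0],[-1,3,-2,1]] U=[[-1,0,-1,-4],[0,2,3,1],[0,0,-2,-1],[0,0,0,-3]]

  row1 -= -3·row0 → [0,2,3,1]
  row2 -= -4·row0 → [0,-6,-11,-4]
  row3 -= -1·row0 → [0,6,13,2]
  row2 -= -3·row1 → [0,0,-2,-1]
  row3 -= 3·row1 → [0,0,4,-1]
  row3 -= -2·row2 → [0,0,0,-3]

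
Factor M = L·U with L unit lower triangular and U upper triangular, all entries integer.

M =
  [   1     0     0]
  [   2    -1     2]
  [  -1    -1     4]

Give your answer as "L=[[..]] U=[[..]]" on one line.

  R1 -= 2·R0 → [0,-1,2]
  R2 -= -1·R0 → [0,-1,4]
  R2 -= 1·R1 → [0,0,2]

L=[[1,0,0],[2,1,0],[-1,1,1]] U=[[1,0,0],[0,-1,2],[0,0,2]]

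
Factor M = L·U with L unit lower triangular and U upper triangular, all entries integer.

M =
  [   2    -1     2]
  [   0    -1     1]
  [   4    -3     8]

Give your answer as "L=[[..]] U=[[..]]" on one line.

  R1 -= 0·R0 → [0,-1,1]
  R2 -= 2·R0 → [0,-1,4]
  R2 -= 1·R1 → [0,0,3]

L=[[1,0,0],[0,1,0],[2,1,1]] U=[[2,-1,2],[0,-1,1],[0,0,3]]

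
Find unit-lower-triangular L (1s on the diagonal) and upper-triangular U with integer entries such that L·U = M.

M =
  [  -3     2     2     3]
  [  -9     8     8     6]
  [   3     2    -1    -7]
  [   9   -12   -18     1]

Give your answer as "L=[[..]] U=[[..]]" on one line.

L=[[1,0,0,0],[3,1,0,0],[-1,2,1,0],[-3,-3,2,1]] U=[[-3,2,2,3],[0,2,2,-3],[0,0,-3,2],[0,0,0,-3]]

  R1 -= 3·R0 → [0,2,2,-3]
  R2 -= -1·R0 → [0,4,1,-4]
  R3 -= -3·R0 → [0,-6,-12,10]
  R2 -= 2·R1 → [0,0,-3,2]
  R3 -= -3·R1 → [0,0,-6,1]
  R3 -= 2·R2 → [0,0,0,-3]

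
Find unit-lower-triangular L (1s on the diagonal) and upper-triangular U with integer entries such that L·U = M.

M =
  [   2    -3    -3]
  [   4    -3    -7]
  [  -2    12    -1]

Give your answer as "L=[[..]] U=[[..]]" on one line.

  row1 -= 2·row0 → [0,3,-1]
  row2 -= -1·row0 → [0,9,-4]
  row2 -= 3·row1 → [0,0,-1]

L=[[1,0,0],[2,1,0],[-1,3,1]] U=[[2,-3,-3],[0,3,-1],[0,0,-1]]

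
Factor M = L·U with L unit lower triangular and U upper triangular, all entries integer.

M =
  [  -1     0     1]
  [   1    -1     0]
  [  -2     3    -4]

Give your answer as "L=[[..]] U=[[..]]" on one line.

L=[[1,0,0],[-1,1,0],[2,-3,1]] U=[[-1,0,1],[0,-1,1],[0,0,-3]]

  R1 -= -1·R0 → [0,-1,1]
  R2 -= 2·R0 → [0,3,-6]
  R2 -= -3·R1 → [0,0,-3]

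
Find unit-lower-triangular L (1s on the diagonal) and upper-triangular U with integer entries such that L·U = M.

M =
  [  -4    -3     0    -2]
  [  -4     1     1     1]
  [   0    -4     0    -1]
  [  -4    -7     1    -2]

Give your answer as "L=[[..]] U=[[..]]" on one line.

L=[[1,0,0,0],[1,1,0,0],[0,-1,1,0],[1,-1,2,1]] U=[[-4,-3,0,-2],[0,4,1,3],[0,0,1,2],[0,0,0,-1]]

  r1 -= 1·r0 → [0,4,1,3]
  r2 -= 0·r0 → [0,-4,0,-1]
  r3 -= 1·r0 → [0,-4,1,0]
  r2 -= -1·r1 → [0,0,1,2]
  r3 -= -1·r1 → [0,0,2,3]
  r3 -= 2·r2 → [0,0,0,-1]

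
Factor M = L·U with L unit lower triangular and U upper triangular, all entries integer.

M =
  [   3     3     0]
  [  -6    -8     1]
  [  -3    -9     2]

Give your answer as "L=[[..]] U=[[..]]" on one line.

  r1 -= -2·r0 → [0,-2,1]
  r2 -= -1·r0 → [0,-6,2]
  r2 -= 3·r1 → [0,0,-1]

L=[[1,0,0],[-2,1,0],[-1,3,1]] U=[[3,3,0],[0,-2,1],[0,0,-1]]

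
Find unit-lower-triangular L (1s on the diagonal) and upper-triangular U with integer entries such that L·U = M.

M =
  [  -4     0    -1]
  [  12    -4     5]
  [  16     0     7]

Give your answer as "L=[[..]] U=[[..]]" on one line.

  R1 -= -3·R0 → [0,-4,2]
  R2 -= -4·R0 → [0,0,3]
  R2 -= 0·R1 → [0,0,3]

L=[[1,0,0],[-3,1,0],[-4,0,1]] U=[[-4,0,-1],[0,-4,2],[0,0,3]]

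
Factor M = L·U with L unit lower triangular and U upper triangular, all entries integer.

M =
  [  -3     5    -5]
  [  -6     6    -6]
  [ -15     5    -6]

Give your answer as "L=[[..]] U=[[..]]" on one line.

  row1 -= 2·row0 → [0,-4,4]
  row2 -= 5·row0 → [0,-20,19]
  row2 -= 5·row1 → [0,0,-1]

L=[[1,0,0],[2,1,0],[5,5,1]] U=[[-3,5,-5],[0,-4,4],[0,0,-1]]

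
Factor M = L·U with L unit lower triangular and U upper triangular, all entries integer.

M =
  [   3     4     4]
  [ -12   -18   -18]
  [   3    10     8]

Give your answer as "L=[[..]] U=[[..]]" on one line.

L=[[1,0,0],[-4,1,0],[1,-3,1]] U=[[3,4,4],[0,-2,-2],[0,0,-2]]

  R1 -= -4·R0 → [0,-2,-2]
  R2 -= 1·R0 → [0,6,4]
  R2 -= -3·R1 → [0,0,-2]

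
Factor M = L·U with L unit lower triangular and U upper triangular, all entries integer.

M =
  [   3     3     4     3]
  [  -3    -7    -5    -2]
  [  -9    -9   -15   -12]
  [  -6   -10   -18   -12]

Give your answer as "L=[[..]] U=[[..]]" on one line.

  row1 -= -1·row0 → [0,-4,-1,1]
  row2 -= -3·row0 → [0,0,-3,-3]
  row3 -= -2·row0 → [0,-4,-10,-6]
  row2 -= 0·row1 → [0,0,-3,-3]
  row3 -= 1·row1 → [0,0,-9,-7]
  row3 -= 3·row2 → [0,0,0,2]

L=[[1,0,0,0],[-1,1,0,0],[-3,0,1,0],[-2,1,3,1]] U=[[3,3,4,3],[0,-4,-1,1],[0,0,-3,-3],[0,0,0,2]]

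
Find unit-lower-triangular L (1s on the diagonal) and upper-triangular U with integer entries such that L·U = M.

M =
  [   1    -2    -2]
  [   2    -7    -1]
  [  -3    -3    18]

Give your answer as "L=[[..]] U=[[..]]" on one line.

  row1 -= 2·row0 → [0,-3,3]
  row2 -= -3·row0 → [0,-9,12]
  row2 -= 3·row1 → [0,0,3]

L=[[1,0,0],[2,1,0],[-3,3,1]] U=[[1,-2,-2],[0,-3,3],[0,0,3]]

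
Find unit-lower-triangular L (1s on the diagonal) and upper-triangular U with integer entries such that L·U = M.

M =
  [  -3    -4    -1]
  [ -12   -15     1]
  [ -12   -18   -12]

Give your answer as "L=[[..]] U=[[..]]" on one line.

  row1 -= 4·row0 → [0,1,5]
  row2 -= 4·row0 → [0,-2,-8]
  row2 -= -2·row1 → [0,0,2]

L=[[1,0,0],[4,1,0],[4,-2,1]] U=[[-3,-4,-1],[0,1,5],[0,0,2]]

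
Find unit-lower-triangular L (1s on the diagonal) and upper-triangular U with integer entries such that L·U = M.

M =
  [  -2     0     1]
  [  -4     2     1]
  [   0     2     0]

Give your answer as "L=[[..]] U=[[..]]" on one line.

L=[[1,0,0],[2,1,0],[0,1,1]] U=[[-2,0,1],[0,2,-1],[0,0,1]]

  R1 -= 2·R0 → [0,2,-1]
  R2 -= 0·R0 → [0,2,0]
  R2 -= 1·R1 → [0,0,1]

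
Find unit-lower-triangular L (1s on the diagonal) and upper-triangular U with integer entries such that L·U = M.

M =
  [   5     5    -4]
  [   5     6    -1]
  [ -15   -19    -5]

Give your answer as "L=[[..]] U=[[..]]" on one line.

L=[[1,0,0],[1,1,0],[-3,-4,1]] U=[[5,5,-4],[0,1,3],[0,0,-5]]

  row1 -= 1·row0 → [0,1,3]
  row2 -= -3·row0 → [0,-4,-17]
  row2 -= -4·row1 → [0,0,-5]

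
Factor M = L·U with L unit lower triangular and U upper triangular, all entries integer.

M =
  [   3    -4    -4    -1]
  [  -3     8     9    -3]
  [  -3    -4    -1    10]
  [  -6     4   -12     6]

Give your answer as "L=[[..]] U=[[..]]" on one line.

L=[[1,0,0,0],[-1,1,0,0],[-1,-2,1,0],[-2,-1,-3,1]] U=[[3,-4,-4,-1],[0,4,5,-4],[0,0,5,1],[0,0,0,3]]

  R1 -= -1·R0 → [0,4,5,-4]
  R2 -= -1·R0 → [0,-8,-5,9]
  R3 -= -2·R0 → [0,-4,-20,4]
  R2 -= -2·R1 → [0,0,5,1]
  R3 -= -1·R1 → [0,0,-15,0]
  R3 -= -3·R2 → [0,0,0,3]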